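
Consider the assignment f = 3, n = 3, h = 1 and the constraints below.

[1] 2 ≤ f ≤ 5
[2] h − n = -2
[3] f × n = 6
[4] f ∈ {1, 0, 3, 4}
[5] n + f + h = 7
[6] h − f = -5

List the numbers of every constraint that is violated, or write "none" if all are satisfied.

[1] f = 3 lies in [2, 5] — satisfied.
[2] h − n = 1 − 3 = -2 — satisfied.
[3] f × n = 3 × 3 = 9, not 6 — violated.
[4] f = 3 is in {1, 0, 3, 4} — satisfied.
[5] n + f + h = 3 + 3 + 1 = 7 — satisfied.
[6] h − f = 1 − 3 = -2, not -5 — violated.

Violated: 3 and 6.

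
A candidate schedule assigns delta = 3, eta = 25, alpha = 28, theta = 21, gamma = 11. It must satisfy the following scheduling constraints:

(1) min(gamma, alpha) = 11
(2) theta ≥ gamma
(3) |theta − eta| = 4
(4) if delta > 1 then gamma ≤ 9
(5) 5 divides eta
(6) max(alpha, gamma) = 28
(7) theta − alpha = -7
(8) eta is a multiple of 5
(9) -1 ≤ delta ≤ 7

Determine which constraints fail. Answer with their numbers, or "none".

Violated: 4.

(1) min(11, 28) = 11  yes
(2) theta = 21, gamma = 11; 21 ≥ 11  yes
(3) |21 − 25| = 4  yes
(4) delta = 3 > 1, so we need gamma ≤ 9; but gamma = 11 > 9  no
(5) 25 / 5 = 5, so 5 divides 25  yes
(6) max(28, 11) = 28  yes
(7) theta − alpha = 21 − 28 = -7  yes
(8) 25 / 5 = 5, so 5 divides 25  yes
(9) delta = 3 lies in [-1, 7]  yes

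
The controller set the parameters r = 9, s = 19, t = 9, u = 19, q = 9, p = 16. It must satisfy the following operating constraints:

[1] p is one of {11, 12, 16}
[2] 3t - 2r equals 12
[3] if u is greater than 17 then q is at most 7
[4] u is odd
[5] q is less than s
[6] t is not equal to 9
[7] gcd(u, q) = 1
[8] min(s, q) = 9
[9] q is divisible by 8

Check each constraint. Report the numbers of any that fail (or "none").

Constraints 2, 3, 6, 9 are violated.

[1] p = 16 is in {11, 12, 16} — satisfied.
[2] 3t - 2r = 3(9) - 2(9) = 9, not 12 — violated.
[3] u = 19 > 17, so we need q ≤ 7; but q = 9 > 7 — violated.
[4] u = 19 is odd — satisfied.
[5] q = 9, s = 19; 9 < 19 — satisfied.
[6] t = 9, but 9 is required to differ — violated.
[7] gcd(19, 9) = 1 — satisfied.
[8] min(19, 9) = 9 — satisfied.
[9] 9 = 8*1 + 1, so 8 does not divide 9 — violated.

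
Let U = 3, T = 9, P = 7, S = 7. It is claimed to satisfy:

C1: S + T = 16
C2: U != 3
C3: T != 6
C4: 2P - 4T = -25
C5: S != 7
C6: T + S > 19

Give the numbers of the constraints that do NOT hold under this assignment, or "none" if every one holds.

C1: S + T = 7 + 9 = 16 — holds.
C2: U = 3, but 3 is required to differ — fails.
C3: T = 9, and 9 ≠ 6 — holds.
C4: 2P - 4T = 2(7) - 4(9) = -22, not -25 — fails.
C5: S = 7, but 7 is required to differ — fails.
C6: T + S = 9 + 7 = 16; 16 ≤ 19, bound 19 not met — fails.

No — constraints 2, 4, 5, and 6 are not satisfied.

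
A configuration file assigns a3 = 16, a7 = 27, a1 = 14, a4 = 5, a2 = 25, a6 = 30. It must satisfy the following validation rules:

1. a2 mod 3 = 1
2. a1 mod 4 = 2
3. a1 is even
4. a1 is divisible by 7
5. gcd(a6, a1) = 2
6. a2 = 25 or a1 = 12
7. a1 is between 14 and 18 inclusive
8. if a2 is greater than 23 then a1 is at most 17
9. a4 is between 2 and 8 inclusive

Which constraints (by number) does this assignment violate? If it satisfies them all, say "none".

1. 25 mod 3 = 1  yes
2. 14 mod 4 = 2  yes
3. a1 = 14 is even  yes
4. 14 / 7 = 2, so 7 divides 14  yes
5. gcd(30, 14) = 2  yes
6. a2 = 25 = 25 (first disjunct)  yes
7. a1 = 14 lies in [14, 18]  yes
8. a2 = 25 > 23, so we need a1 ≤ 17; a1 = 14 ≤ 17  yes
9. a4 = 5 lies in [2, 8]  yes

All constraints are satisfied.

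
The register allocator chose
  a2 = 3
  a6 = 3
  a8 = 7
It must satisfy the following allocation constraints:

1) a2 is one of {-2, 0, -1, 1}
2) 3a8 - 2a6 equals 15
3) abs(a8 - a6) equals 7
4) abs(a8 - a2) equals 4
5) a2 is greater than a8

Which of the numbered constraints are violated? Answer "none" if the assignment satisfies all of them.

1) a2 = 3 is not in {-2, 0, -1, 1}  FAIL
2) 3a8 - 2a6 = 3(7) - 2(3) = 15  OK
3) abs(7 - 3) = 4, not 7  FAIL
4) abs(7 - 3) = 4  OK
5) a2 = 3, a8 = 7; 3 ≤ 7 (want >)  FAIL

The assignment fails constraints 1, 3, and 5.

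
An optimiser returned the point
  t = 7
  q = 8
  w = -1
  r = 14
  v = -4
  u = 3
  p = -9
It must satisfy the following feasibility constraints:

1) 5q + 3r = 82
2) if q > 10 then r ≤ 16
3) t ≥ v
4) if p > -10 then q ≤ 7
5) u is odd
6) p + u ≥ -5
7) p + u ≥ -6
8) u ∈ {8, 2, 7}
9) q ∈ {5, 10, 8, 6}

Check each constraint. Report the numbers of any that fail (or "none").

1) 5q + 3r = 5(8) + 3(14) = 82 — satisfied.
2) q = 8, not > 10; antecedent false, conditional vacuously true — satisfied.
3) t = 7, v = -4; 7 ≥ -4 — satisfied.
4) p = -9 > -10, so we need q ≤ 7; but q = 8 > 7 — violated.
5) u = 3 is odd — satisfied.
6) p + u = -9 + 3 = -6; -6 < -5, bound -5 not met — violated.
7) p + u = -9 + 3 = -6; -6 ≥ -6 — satisfied.
8) u = 3 is not in {8, 2, 7} — violated.
9) q = 8 is in {5, 10, 8, 6} — satisfied.

The assignment fails constraints 4, 6, 8.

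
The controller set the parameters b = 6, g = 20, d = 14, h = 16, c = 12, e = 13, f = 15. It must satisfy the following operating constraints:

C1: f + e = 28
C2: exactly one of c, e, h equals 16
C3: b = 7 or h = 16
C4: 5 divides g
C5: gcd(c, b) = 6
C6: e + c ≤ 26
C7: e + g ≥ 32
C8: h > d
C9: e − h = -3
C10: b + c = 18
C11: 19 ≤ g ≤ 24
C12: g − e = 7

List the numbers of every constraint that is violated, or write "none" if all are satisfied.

C1: f + e = 15 + 13 = 28 — holds.
C2: c=12, e=13, h=16; 1 of them equals 16 — holds.
C3: b = 6 ≠ 7, but h = 16 = 16 (second disjunct) — holds.
C4: 20 / 5 = 4, so 5 divides 20 — holds.
C5: gcd(12, 6) = 6 — holds.
C6: e + c = 13 + 12 = 25; 25 ≤ 26 — holds.
C7: e + g = 13 + 20 = 33; 33 ≥ 32 — holds.
C8: h = 16, d = 14; 16 > 14 — holds.
C9: e − h = 13 − 16 = -3 — holds.
C10: b + c = 6 + 12 = 18 — holds.
C11: g = 20 lies in [19, 24] — holds.
C12: g − e = 20 − 13 = 7 — holds.

All constraints are satisfied.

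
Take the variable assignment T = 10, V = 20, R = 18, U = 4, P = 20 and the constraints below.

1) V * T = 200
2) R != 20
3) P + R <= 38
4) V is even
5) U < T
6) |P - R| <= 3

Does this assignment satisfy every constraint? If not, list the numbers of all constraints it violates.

The assignment satisfies every constraint.

1) V * T = 20 * 10 = 200  OK
2) R = 18, and 18 ≠ 20  OK
3) P + R = 20 + 18 = 38; 38 ≤ 38  OK
4) V = 20 is even  OK
5) U = 4, T = 10; 4 < 10  OK
6) |20 - 18| = 2; 2 ≤ 3  OK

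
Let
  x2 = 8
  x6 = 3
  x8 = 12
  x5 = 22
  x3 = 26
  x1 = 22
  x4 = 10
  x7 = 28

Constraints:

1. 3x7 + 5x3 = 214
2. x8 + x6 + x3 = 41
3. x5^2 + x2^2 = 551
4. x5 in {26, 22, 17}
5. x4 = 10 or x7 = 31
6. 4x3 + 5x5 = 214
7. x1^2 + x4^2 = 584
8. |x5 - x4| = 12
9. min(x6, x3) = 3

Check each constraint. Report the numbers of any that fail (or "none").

1. 3x7 + 5x3 = 3(28) + 5(26) = 214  ✓
2. x8 + x6 + x3 = 12 + 3 + 26 = 41  ✓
3. x5^2 + x2^2 = 22^2 + 8^2 = 484 + 64 = 548, not 551  ✗
4. x5 = 22 is in {26, 22, 17}  ✓
5. x4 = 10 = 10 (first disjunct)  ✓
6. 4x3 + 5x5 = 4(26) + 5(22) = 214  ✓
7. x1^2 + x4^2 = 22^2 + 10^2 = 484 + 100 = 584  ✓
8. |22 - 10| = 12  ✓
9. min(3, 26) = 3  ✓

Constraint 3 is violated.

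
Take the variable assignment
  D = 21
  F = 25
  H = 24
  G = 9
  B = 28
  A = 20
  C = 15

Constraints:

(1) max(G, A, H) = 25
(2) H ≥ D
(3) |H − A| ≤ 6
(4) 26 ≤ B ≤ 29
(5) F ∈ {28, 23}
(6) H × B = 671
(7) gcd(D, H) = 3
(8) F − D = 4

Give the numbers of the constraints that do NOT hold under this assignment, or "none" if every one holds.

(1) max(9, 20, 24) = 24, not 25 — violated.
(2) H = 24, D = 21; 24 ≥ 21 — OK.
(3) |24 − 20| = 4; 4 ≤ 6 — OK.
(4) B = 28 lies in [26, 29] — OK.
(5) F = 25 is not in {28, 23} — violated.
(6) H × B = 24 × 28 = 672, not 671 — violated.
(7) gcd(21, 24) = 3 — OK.
(8) F − D = 25 − 21 = 4 — OK.

The assignment fails constraints 1, 5, and 6.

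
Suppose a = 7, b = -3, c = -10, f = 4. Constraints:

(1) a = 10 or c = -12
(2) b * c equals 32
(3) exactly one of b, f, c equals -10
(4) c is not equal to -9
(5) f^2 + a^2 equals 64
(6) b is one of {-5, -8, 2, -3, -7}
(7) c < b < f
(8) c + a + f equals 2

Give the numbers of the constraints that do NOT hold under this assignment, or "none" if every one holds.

(1) a = 7 ≠ 10 and c = -10 ≠ -12; both disjuncts false — violated.
(2) b * c = -3 * (-10) = 30, not 32 — violated.
(3) b=-3, f=4, c=-10; 1 of them equals -10 — satisfied.
(4) c = -10, and -10 ≠ -9 — satisfied.
(5) f^2 + a^2 = 4^2 + 7^2 = 16 + 49 = 65, not 64 — violated.
(6) b = -3 is in {-5, -8, 2, -3, -7} — satisfied.
(7) values -10 < -3 < 4 — satisfied.
(8) c + a + f = -10 + 7 + 4 = 1, not 2 — violated.

No — constraints 1, 2, 5, 8 are not satisfied.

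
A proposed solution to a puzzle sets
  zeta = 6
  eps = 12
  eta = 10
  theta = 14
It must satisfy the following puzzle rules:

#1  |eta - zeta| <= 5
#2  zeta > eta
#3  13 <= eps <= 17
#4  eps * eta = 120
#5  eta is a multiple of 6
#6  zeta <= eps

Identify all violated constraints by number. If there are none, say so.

#1 |10 - 6| = 4; 4 ≤ 5 — OK.
#2 zeta = 6, eta = 10; 6 ≤ 10 (want >) — violated.
#3 eps = 12 is outside [13, 17] — violated.
#4 eps * eta = 12 * 10 = 120 — OK.
#5 10 = 6*1 + 4, so 6 does not divide 10 — violated.
#6 zeta = 6, eps = 12; 6 ≤ 12 — OK.

Constraints 2, 3, and 5 are violated.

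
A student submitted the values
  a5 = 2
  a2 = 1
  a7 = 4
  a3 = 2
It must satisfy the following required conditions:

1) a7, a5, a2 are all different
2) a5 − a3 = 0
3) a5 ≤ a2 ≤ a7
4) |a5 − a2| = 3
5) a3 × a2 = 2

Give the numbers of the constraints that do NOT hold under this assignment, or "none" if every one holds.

Constraints 3, 4 are violated.

1) values 4, 2, 1 are pairwise distinct  true
2) a5 − a3 = 2 − 2 = 0  true
3) values 2, 1, 4; a5 = 2 is not ≤ a2 = 1  false
4) |2 − 1| = 1, not 3  false
5) a3 × a2 = 2 × 1 = 2  true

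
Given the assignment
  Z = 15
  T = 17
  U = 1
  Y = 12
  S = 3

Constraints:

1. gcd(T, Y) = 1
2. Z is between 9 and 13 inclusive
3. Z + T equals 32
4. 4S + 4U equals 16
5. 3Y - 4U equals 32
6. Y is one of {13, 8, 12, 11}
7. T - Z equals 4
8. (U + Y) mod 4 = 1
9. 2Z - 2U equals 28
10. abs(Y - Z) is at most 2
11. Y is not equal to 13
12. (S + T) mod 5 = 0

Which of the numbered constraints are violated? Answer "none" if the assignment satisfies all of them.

Constraints 2, 7, and 10 do not hold.

1. gcd(17, 12) = 1 — holds.
2. Z = 15 is outside [9, 13] — does not hold.
3. Z + T = 15 + 17 = 32 — holds.
4. 4S + 4U = 4(3) + 4(1) = 16 — holds.
5. 3Y - 4U = 3(12) - 4(1) = 32 — holds.
6. Y = 12 is in {13, 8, 12, 11} — holds.
7. T - Z = 17 - 15 = 2, not 4 — does not hold.
8. U + Y = 13; 13 mod 4 = 1 — holds.
9. 2Z - 2U = 2(15) - 2(1) = 28 — holds.
10. abs(12 - 15) = 3; 3 > 2, exceeds bound 2 — does not hold.
11. Y = 12, and 12 ≠ 13 — holds.
12. S + T = 20; 20 mod 5 = 0 — holds.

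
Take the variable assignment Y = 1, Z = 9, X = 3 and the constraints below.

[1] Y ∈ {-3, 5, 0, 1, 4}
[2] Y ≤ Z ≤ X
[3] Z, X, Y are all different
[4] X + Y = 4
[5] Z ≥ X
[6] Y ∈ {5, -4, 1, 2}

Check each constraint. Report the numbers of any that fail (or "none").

The assignment fails constraint 2.

[1] Y = 1 is in {-3, 5, 0, 1, 4}  OK
[2] values 1, 9, 3; Z = 9 is not ≤ X = 3  FAIL
[3] values 9, 3, 1 are pairwise distinct  OK
[4] X + Y = 3 + 1 = 4  OK
[5] Z = 9, X = 3; 9 ≥ 3  OK
[6] Y = 1 is in {5, -4, 1, 2}  OK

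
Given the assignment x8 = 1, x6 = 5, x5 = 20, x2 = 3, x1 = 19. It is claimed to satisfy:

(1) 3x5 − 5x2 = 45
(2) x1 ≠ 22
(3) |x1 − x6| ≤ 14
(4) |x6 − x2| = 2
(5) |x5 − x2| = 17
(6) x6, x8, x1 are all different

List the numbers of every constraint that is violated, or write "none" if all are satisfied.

The assignment satisfies every constraint.

(1) 3x5 − 5x2 = 3(20) − 5(3) = 45 — OK.
(2) x1 = 19, and 19 ≠ 22 — OK.
(3) |19 − 5| = 14; 14 ≤ 14 — OK.
(4) |5 − 3| = 2 — OK.
(5) |20 − 3| = 17 — OK.
(6) values 5, 1, 19 are pairwise distinct — OK.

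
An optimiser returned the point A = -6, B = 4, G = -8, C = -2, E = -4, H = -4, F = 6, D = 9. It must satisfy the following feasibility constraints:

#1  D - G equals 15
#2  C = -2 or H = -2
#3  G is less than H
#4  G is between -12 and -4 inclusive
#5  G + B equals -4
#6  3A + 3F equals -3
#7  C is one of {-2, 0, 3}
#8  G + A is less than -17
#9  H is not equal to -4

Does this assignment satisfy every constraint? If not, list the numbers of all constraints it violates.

#1 D - G = 9 - (-8) = 17, not 15 — violated.
#2 C = -2 = -2 (first disjunct) — OK.
#3 G = -8, H = -4; -8 < -4 — OK.
#4 G = -8 lies in [-12, -4] — OK.
#5 G + B = -8 + 4 = -4 — OK.
#6 3A + 3F = 3(-6) + 3(6) = 0, not -3 — violated.
#7 C = -2 is in {-2, 0, 3} — OK.
#8 G + A = -8 + (-6) = -14; -14 ≥ -17, bound -17 not met — violated.
#9 H = -4, but -4 is required to differ — violated.

The assignment fails constraints 1, 6, 8, and 9.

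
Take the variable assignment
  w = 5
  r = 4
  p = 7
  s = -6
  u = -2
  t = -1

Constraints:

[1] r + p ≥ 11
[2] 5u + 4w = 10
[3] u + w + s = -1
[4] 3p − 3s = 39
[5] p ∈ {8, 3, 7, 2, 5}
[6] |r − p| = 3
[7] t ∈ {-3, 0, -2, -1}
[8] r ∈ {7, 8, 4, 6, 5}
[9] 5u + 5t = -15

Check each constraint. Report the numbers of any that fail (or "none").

[1] r + p = 4 + 7 = 11; 11 ≥ 11 — holds.
[2] 5u + 4w = 5(-2) + 4(5) = 10 — holds.
[3] u + w + s = -2 + 5 + (-6) = -3, not -1 — does not hold.
[4] 3p − 3s = 3(7) − 3(-6) = 39 — holds.
[5] p = 7 is in {8, 3, 7, 2, 5} — holds.
[6] |4 − 7| = 3 — holds.
[7] t = -1 is in {-3, 0, -2, -1} — holds.
[8] r = 4 is in {7, 8, 4, 6, 5} — holds.
[9] 5u + 5t = 5(-2) + 5(-1) = -15 — holds.

Constraint 3 does not hold.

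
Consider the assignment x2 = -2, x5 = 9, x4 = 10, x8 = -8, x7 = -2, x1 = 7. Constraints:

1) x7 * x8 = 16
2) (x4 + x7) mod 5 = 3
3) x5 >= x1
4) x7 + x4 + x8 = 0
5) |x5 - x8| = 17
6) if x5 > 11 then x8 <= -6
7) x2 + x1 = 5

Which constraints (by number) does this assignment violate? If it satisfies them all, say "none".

Yes — all constraints hold.

1) x7 * x8 = -2 * (-8) = 16  yes
2) x4 + x7 = 8; 8 mod 5 = 3  yes
3) x5 = 9, x1 = 7; 9 ≥ 7  yes
4) x7 + x4 + x8 = -2 + 10 + (-8) = 0  yes
5) |9 - (-8)| = 17  yes
6) x5 = 9, not > 11; antecedent false, conditional vacuously true  yes
7) x2 + x1 = -2 + 7 = 5  yes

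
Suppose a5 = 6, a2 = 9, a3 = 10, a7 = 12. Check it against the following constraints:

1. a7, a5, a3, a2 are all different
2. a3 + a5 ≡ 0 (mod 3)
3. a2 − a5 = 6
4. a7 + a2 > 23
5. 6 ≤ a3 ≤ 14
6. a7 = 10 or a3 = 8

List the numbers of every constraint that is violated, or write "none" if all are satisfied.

1. values 12, 6, 10, 9 are pairwise distinct  ✓
2. a3 + a5 = 16; 16 mod 3 = 1, not 0  ✗
3. a2 − a5 = 9 − 6 = 3, not 6  ✗
4. a7 + a2 = 12 + 9 = 21; 21 ≤ 23, bound 23 not met  ✗
5. a3 = 10 lies in [6, 14]  ✓
6. a7 = 12 ≠ 10 and a3 = 10 ≠ 8; both disjuncts false  ✗

No — constraints 2, 3, 4, and 6 are not satisfied.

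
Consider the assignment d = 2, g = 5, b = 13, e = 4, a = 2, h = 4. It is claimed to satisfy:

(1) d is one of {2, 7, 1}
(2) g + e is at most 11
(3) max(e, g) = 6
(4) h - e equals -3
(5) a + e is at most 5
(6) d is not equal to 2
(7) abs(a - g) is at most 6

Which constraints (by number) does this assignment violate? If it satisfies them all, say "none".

(1) d = 2 is in {2, 7, 1}  ✔
(2) g + e = 5 + 4 = 9; 9 ≤ 11  ✔
(3) max(4, 5) = 5, not 6  ✘
(4) h - e = 4 - 4 = 0, not -3  ✘
(5) a + e = 2 + 4 = 6; 6 > 5, bound 5 not met  ✘
(6) d = 2, but 2 is required to differ  ✘
(7) abs(2 - 5) = 3; 3 ≤ 6  ✔

The assignment fails constraints 3, 4, 5, and 6.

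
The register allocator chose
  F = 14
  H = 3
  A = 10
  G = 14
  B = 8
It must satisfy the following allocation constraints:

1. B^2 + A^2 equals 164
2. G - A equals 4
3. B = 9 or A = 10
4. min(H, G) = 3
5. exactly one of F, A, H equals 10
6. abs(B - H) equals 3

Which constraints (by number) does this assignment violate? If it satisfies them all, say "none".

1. B^2 + A^2 = 8^2 + 10^2 = 64 + 100 = 164  ✓
2. G - A = 14 - 10 = 4  ✓
3. B = 8 ≠ 9, but A = 10 = 10 (second disjunct)  ✓
4. min(3, 14) = 3  ✓
5. F=14, A=10, H=3; 1 of them equals 10  ✓
6. abs(8 - 3) = 5, not 3  ✗

Violated: 6.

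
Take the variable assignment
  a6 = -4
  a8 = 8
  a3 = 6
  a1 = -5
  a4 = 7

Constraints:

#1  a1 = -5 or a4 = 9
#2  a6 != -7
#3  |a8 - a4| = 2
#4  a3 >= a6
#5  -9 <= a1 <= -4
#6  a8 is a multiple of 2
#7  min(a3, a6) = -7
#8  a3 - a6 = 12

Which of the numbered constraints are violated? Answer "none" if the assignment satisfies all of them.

Violated: 3, 7, and 8.

#1 a1 = -5 = -5 (first disjunct) — holds.
#2 a6 = -4, and -4 ≠ -7 — holds.
#3 |8 - 7| = 1, not 2 — fails.
#4 a3 = 6, a6 = -4; 6 ≥ -4 — holds.
#5 a1 = -5 lies in [-9, -4] — holds.
#6 8 / 2 = 4, so 2 divides 8 — holds.
#7 min(6, -4) = -4, not -7 — fails.
#8 a3 - a6 = 6 - (-4) = 10, not 12 — fails.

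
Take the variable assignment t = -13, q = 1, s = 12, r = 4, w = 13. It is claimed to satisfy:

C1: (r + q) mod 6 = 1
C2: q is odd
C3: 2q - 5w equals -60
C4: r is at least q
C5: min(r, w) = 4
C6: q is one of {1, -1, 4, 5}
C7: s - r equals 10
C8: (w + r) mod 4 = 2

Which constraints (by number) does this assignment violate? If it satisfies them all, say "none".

Violated: 1, 3, 7, 8.

C1: r + q = 5; 5 mod 6 = 5, not 1 — fails.
C2: q = 1 is odd — holds.
C3: 2q - 5w = 2(1) - 5(13) = -63, not -60 — fails.
C4: r = 4, q = 1; 4 ≥ 1 — holds.
C5: min(4, 13) = 4 — holds.
C6: q = 1 is in {1, -1, 4, 5} — holds.
C7: s - r = 12 - 4 = 8, not 10 — fails.
C8: w + r = 17; 17 mod 4 = 1, not 2 — fails.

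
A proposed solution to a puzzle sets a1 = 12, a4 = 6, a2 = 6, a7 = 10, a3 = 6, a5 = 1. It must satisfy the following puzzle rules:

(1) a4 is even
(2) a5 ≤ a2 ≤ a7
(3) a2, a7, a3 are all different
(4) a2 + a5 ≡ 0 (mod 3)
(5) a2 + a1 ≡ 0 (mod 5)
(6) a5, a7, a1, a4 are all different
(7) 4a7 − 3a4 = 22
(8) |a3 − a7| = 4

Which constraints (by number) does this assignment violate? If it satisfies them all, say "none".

Constraints 3, 4, 5 are violated.

(1) a4 = 6 is even — OK.
(2) values 1 ≤ 6 ≤ 10 — OK.
(3) a2 = a3 = 6, not all different — violated.
(4) a2 + a5 = 7; 7 mod 3 = 1, not 0 — violated.
(5) a2 + a1 = 18; 18 mod 5 = 3, not 0 — violated.
(6) values 1, 10, 12, 6 are pairwise distinct — OK.
(7) 4a7 − 3a4 = 4(10) − 3(6) = 22 — OK.
(8) |6 − 10| = 4 — OK.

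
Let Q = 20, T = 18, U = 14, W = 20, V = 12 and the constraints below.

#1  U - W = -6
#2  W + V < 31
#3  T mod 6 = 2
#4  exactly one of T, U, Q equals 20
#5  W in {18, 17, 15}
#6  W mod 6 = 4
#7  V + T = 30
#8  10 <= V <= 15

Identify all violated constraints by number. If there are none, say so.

Violated: 2, 3, 5, and 6.

#1 U - W = 14 - 20 = -6 — holds.
#2 W + V = 20 + 12 = 32; 32 ≥ 31, bound 31 not met — fails.
#3 18 mod 6 = 0, not 2 — fails.
#4 T=18, U=14, Q=20; 1 of them equals 20 — holds.
#5 W = 20 is not in {18, 17, 15} — fails.
#6 20 mod 6 = 2, not 4 — fails.
#7 V + T = 12 + 18 = 30 — holds.
#8 V = 12 lies in [10, 15] — holds.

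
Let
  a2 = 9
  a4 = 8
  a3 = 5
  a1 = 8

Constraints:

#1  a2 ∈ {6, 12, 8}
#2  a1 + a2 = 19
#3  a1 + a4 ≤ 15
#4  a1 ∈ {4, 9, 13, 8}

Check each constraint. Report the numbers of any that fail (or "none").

#1 a2 = 9 is not in {6, 12, 8} — violated.
#2 a1 + a2 = 8 + 9 = 17, not 19 — violated.
#3 a1 + a4 = 8 + 8 = 16; 16 > 15, bound 15 not met — violated.
#4 a1 = 8 is in {4, 9, 13, 8} — OK.

Violated: 1, 2, 3.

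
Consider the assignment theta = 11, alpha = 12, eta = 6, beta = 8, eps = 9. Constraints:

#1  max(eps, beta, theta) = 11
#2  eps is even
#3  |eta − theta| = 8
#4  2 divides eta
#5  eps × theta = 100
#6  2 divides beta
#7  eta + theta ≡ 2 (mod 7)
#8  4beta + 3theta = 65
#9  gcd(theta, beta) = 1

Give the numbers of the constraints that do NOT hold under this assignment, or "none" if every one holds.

Constraints 2, 3, 5, and 7 do not hold.

#1 max(9, 8, 11) = 11 — holds.
#2 eps = 9 is odd — does not hold.
#3 |6 − 11| = 5, not 8 — does not hold.
#4 6 / 2 = 3, so 2 divides 6 — holds.
#5 eps × theta = 9 × 11 = 99, not 100 — does not hold.
#6 8 / 2 = 4, so 2 divides 8 — holds.
#7 eta + theta = 17; 17 mod 7 = 3, not 2 — does not hold.
#8 4beta + 3theta = 4(8) + 3(11) = 65 — holds.
#9 gcd(11, 8) = 1 — holds.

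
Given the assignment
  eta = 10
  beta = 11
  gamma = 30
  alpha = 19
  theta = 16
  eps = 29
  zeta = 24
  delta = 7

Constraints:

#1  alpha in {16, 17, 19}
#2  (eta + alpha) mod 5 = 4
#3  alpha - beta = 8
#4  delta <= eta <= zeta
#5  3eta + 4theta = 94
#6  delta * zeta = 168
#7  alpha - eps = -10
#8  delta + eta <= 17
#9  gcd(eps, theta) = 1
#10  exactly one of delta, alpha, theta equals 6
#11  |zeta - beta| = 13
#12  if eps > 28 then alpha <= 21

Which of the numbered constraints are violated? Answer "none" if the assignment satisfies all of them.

#1 alpha = 19 is in {16, 17, 19}  holds
#2 eta + alpha = 29; 29 mod 5 = 4  holds
#3 alpha - beta = 19 - 11 = 8  holds
#4 values 7 <= 10 <= 24  holds
#5 3eta + 4theta = 3(10) + 4(16) = 94  holds
#6 delta * zeta = 7 * 24 = 168  holds
#7 alpha - eps = 19 - 29 = -10  holds
#8 delta + eta = 7 + 10 = 17; 17 ≤ 17  holds
#9 gcd(29, 16) = 1  holds
#10 delta=7, alpha=19, theta=16; 0 of them equal 6, not exactly one  fails
#11 |24 - 11| = 13  holds
#12 eps = 29 > 28, so we need alpha ≤ 21; alpha = 19 ≤ 21  holds

The assignment fails constraint 10.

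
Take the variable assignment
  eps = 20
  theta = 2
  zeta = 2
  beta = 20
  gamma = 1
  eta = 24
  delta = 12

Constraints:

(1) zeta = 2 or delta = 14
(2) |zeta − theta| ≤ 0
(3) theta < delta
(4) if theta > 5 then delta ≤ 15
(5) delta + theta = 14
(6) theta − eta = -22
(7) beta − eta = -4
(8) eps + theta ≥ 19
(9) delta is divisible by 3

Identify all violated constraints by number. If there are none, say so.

(1) zeta = 2 = 2 (first disjunct) — OK.
(2) |2 − 2| = 0; 0 ≤ 0 — OK.
(3) theta = 2, delta = 12; 2 < 12 — OK.
(4) theta = 2, not > 5; antecedent false, conditional vacuously true — OK.
(5) delta + theta = 12 + 2 = 14 — OK.
(6) theta − eta = 2 − 24 = -22 — OK.
(7) beta − eta = 20 − 24 = -4 — OK.
(8) eps + theta = 20 + 2 = 22; 22 ≥ 19 — OK.
(9) 12 / 3 = 4, so 3 divides 12 — OK.

Yes — all constraints hold.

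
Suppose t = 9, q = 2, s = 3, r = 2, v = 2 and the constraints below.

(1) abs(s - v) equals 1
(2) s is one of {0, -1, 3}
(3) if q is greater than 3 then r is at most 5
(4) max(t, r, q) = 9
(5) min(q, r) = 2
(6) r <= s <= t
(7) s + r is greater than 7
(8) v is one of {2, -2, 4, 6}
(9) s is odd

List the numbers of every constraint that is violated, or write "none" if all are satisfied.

Constraint 7 is violated.

(1) abs(3 - 2) = 1 — holds.
(2) s = 3 is in {0, -1, 3} — holds.
(3) q = 2, not > 3; antecedent false, conditional vacuously true — holds.
(4) max(9, 2, 2) = 9 — holds.
(5) min(2, 2) = 2 — holds.
(6) values 2 <= 3 <= 9 — holds.
(7) s + r = 3 + 2 = 5; 5 ≤ 7, bound 7 not met — fails.
(8) v = 2 is in {2, -2, 4, 6} — holds.
(9) s = 3 is odd — holds.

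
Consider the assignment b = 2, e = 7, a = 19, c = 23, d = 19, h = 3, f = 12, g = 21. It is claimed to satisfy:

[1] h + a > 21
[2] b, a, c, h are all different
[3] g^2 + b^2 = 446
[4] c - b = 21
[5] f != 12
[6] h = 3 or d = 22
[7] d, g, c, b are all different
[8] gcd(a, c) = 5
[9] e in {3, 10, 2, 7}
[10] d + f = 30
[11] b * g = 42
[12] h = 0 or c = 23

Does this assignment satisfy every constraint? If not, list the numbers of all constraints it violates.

[1] h + a = 3 + 19 = 22; 22 > 21  true
[2] values 2, 19, 23, 3 are pairwise distinct  true
[3] g^2 + b^2 = 21^2 + 2^2 = 441 + 4 = 445, not 446  false
[4] c - b = 23 - 2 = 21  true
[5] f = 12, but 12 is required to differ  false
[6] h = 3 = 3 (first disjunct)  true
[7] values 19, 21, 23, 2 are pairwise distinct  true
[8] gcd(19, 23) = 1, not 5  false
[9] e = 7 is in {3, 10, 2, 7}  true
[10] d + f = 19 + 12 = 31, not 30  false
[11] b * g = 2 * 21 = 42  true
[12] h = 3 ≠ 0, but c = 23 = 23 (second disjunct)  true

No — constraints 3, 5, 8, and 10 are not satisfied.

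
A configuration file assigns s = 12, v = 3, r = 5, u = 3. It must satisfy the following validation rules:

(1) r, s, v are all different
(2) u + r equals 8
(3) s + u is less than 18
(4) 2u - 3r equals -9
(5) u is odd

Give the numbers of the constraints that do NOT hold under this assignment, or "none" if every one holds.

None — every constraint holds.

(1) values 5, 12, 3 are pairwise distinct — holds.
(2) u + r = 3 + 5 = 8 — holds.
(3) s + u = 12 + 3 = 15; 15 < 18 — holds.
(4) 2u - 3r = 2(3) - 3(5) = -9 — holds.
(5) u = 3 is odd — holds.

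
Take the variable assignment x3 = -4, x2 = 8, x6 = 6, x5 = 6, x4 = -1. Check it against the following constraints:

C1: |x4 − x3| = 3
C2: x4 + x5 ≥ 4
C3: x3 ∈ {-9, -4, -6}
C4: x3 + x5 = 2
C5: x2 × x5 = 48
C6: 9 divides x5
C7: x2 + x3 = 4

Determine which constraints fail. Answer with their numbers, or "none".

C1: |-1 − (-4)| = 3  holds
C2: x4 + x5 = -1 + 6 = 5; 5 ≥ 4  holds
C3: x3 = -4 is in {-9, -4, -6}  holds
C4: x3 + x5 = -4 + 6 = 2  holds
C5: x2 × x5 = 8 × 6 = 48  holds
C6: 6 = 9×0 + 6, so 9 does not divide 6  fails
C7: x2 + x3 = 8 + (-4) = 4  holds

No — constraint 6 is not satisfied.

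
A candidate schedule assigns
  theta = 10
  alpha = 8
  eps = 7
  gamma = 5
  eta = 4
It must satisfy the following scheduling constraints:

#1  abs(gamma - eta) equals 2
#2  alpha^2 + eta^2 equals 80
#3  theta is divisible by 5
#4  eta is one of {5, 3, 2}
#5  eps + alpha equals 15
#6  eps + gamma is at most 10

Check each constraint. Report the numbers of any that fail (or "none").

The assignment fails constraints 1, 4, and 6.

#1 abs(5 - 4) = 1, not 2  FAIL
#2 alpha^2 + eta^2 = 8^2 + 4^2 = 64 + 16 = 80  OK
#3 10 / 5 = 2, so 5 divides 10  OK
#4 eta = 4 is not in {5, 3, 2}  FAIL
#5 eps + alpha = 7 + 8 = 15  OK
#6 eps + gamma = 7 + 5 = 12; 12 > 10, bound 10 not met  FAIL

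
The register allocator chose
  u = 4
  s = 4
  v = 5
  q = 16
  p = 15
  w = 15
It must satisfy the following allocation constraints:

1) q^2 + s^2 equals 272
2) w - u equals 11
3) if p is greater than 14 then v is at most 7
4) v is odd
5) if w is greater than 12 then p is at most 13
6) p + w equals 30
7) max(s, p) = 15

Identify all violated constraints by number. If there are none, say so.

1) q^2 + s^2 = 16^2 + 4^2 = 256 + 16 = 272  OK
2) w - u = 15 - 4 = 11  OK
3) p = 15 > 14, so we need v ≤ 7; v = 5 ≤ 7  OK
4) v = 5 is odd  OK
5) w = 15 > 12, so we need p ≤ 13; but p = 15 > 13  FAIL
6) p + w = 15 + 15 = 30  OK
7) max(4, 15) = 15  OK

The assignment fails constraint 5.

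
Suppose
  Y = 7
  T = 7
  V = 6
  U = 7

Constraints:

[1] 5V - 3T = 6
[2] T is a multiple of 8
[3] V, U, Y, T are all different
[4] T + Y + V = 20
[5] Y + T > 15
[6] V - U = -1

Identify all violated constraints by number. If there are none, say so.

Violated: 1, 2, 3, and 5.

[1] 5V - 3T = 5(6) - 3(7) = 9, not 6 — does not hold.
[2] 7 = 8*0 + 7, so 8 does not divide 7 — does not hold.
[3] U = Y = 7, not all different — does not hold.
[4] T + Y + V = 7 + 7 + 6 = 20 — holds.
[5] Y + T = 7 + 7 = 14; 14 ≤ 15, bound 15 not met — does not hold.
[6] V - U = 6 - 7 = -1 — holds.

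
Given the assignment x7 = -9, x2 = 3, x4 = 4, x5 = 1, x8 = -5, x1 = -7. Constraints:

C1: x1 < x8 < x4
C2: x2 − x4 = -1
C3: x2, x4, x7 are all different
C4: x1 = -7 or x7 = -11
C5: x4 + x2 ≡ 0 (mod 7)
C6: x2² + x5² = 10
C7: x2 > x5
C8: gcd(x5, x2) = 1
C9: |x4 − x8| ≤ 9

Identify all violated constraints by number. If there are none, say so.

C1: values -7 < -5 < 4  OK
C2: x2 − x4 = 3 − 4 = -1  OK
C3: values 3, 4, -9 are pairwise distinct  OK
C4: x1 = -7 = -7 (first disjunct)  OK
C5: x4 + x2 = 7; 7 mod 7 = 0  OK
C6: x2² + x5² = 3² + 1² = 9 + 1 = 10  OK
C7: x2 = 3, x5 = 1; 3 > 1  OK
C8: gcd(1, 3) = 1  OK
C9: |4 − (-5)| = 9; 9 ≤ 9  OK

None — every constraint holds.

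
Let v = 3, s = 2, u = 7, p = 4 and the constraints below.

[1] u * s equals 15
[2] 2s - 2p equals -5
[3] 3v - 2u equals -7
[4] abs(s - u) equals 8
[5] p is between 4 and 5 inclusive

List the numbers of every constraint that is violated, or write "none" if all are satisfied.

The assignment fails constraints 1, 2, 3, 4.

[1] u * s = 7 * 2 = 14, not 15 — fails.
[2] 2s - 2p = 2(2) - 2(4) = -4, not -5 — fails.
[3] 3v - 2u = 3(3) - 2(7) = -5, not -7 — fails.
[4] abs(2 - 7) = 5, not 8 — fails.
[5] p = 4 lies in [4, 5] — holds.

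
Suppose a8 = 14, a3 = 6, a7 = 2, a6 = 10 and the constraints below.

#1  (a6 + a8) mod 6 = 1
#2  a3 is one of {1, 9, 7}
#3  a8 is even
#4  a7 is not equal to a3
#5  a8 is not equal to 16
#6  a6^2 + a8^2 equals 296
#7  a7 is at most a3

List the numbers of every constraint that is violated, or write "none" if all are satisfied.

Constraints 1 and 2 are violated.

#1 a6 + a8 = 24; 24 mod 6 = 0, not 1  no
#2 a3 = 6 is not in {1, 9, 7}  no
#3 a8 = 14 is even  yes
#4 a7 = 2, a3 = 6; distinct  yes
#5 a8 = 14, and 14 ≠ 16  yes
#6 a6^2 + a8^2 = 10^2 + 14^2 = 100 + 196 = 296  yes
#7 a7 = 2, a3 = 6; 2 ≤ 6  yes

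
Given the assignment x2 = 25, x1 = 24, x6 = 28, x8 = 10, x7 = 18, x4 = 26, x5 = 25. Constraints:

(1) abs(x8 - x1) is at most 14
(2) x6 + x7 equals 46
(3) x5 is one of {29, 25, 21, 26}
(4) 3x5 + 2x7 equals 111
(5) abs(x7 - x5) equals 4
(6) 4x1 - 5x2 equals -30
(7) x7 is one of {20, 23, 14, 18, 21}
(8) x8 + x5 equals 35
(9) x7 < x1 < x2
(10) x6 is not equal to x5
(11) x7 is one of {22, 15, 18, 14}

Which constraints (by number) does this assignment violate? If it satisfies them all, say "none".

(1) abs(10 - 24) = 14; 14 ≤ 14 — holds.
(2) x6 + x7 = 28 + 18 = 46 — holds.
(3) x5 = 25 is in {29, 25, 21, 26} — holds.
(4) 3x5 + 2x7 = 3(25) + 2(18) = 111 — holds.
(5) abs(18 - 25) = 7, not 4 — fails.
(6) 4x1 - 5x2 = 4(24) - 5(25) = -29, not -30 — fails.
(7) x7 = 18 is in {20, 23, 14, 18, 21} — holds.
(8) x8 + x5 = 10 + 25 = 35 — holds.
(9) values 18 < 24 < 25 — holds.
(10) x6 = 28, x5 = 25; distinct — holds.
(11) x7 = 18 is in {22, 15, 18, 14} — holds.

Constraints 5, 6 do not hold.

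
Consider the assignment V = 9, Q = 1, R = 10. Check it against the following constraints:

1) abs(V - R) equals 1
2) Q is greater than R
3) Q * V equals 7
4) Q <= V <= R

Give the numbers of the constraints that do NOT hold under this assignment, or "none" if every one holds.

No — constraints 2 and 3 are not satisfied.

1) abs(9 - 10) = 1  ✓
2) Q = 1, R = 10; 1 ≤ 10 (want >)  ✗
3) Q * V = 1 * 9 = 9, not 7  ✗
4) values 1 <= 9 <= 10  ✓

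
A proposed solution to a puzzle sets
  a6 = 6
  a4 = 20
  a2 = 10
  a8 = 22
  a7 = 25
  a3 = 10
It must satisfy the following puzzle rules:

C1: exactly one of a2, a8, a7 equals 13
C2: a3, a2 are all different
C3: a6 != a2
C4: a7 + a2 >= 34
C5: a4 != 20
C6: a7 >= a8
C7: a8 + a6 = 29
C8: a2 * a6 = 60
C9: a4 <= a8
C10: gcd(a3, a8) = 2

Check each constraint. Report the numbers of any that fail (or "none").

Constraints 1, 2, 5, and 7 are violated.

C1: a2=10, a8=22, a7=25; 0 of them equal 13, not exactly one  ✘
C2: a3 = a2 = 10, not all different  ✘
C3: a6 = 6, a2 = 10; distinct  ✔
C4: a7 + a2 = 25 + 10 = 35; 35 ≥ 34  ✔
C5: a4 = 20, but 20 is required to differ  ✘
C6: a7 = 25, a8 = 22; 25 ≥ 22  ✔
C7: a8 + a6 = 22 + 6 = 28, not 29  ✘
C8: a2 * a6 = 10 * 6 = 60  ✔
C9: a4 = 20, a8 = 22; 20 ≤ 22  ✔
C10: gcd(10, 22) = 2  ✔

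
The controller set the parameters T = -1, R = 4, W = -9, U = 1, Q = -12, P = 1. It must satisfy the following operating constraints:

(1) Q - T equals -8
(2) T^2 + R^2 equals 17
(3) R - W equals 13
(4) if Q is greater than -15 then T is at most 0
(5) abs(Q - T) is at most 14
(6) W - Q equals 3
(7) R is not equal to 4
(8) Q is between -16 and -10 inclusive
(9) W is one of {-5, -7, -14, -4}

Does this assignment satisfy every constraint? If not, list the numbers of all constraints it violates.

(1) Q - T = -12 - (-1) = -11, not -8 — violated.
(2) T^2 + R^2 = (-1)^2 + 4^2 = 1 + 16 = 17 — satisfied.
(3) R - W = 4 - (-9) = 13 — satisfied.
(4) Q = -12 > -15, so we need T ≤ 0; T = -1 ≤ 0 — satisfied.
(5) abs(-12 - (-1)) = 11; 11 ≤ 14 — satisfied.
(6) W - Q = -9 - (-12) = 3 — satisfied.
(7) R = 4, but 4 is required to differ — violated.
(8) Q = -12 lies in [-16, -10] — satisfied.
(9) W = -9 is not in {-5, -7, -14, -4} — violated.

Constraints 1, 7, and 9 are violated.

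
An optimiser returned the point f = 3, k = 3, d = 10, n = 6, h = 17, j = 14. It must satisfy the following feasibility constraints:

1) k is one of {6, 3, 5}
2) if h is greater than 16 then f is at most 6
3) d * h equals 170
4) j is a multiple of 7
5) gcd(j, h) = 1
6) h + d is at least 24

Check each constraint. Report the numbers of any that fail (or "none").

No violations.

1) k = 3 is in {6, 3, 5}  ✓
2) h = 17 > 16, so we need f ≤ 6; f = 3 ≤ 6  ✓
3) d * h = 10 * 17 = 170  ✓
4) 14 / 7 = 2, so 7 divides 14  ✓
5) gcd(14, 17) = 1  ✓
6) h + d = 17 + 10 = 27; 27 ≥ 24  ✓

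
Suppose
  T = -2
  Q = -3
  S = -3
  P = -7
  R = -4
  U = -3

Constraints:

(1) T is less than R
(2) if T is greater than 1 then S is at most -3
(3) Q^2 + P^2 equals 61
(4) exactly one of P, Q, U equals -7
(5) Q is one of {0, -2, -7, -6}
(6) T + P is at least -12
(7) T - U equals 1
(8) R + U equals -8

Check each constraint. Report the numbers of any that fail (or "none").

Constraints 1, 3, 5, 8 do not hold.

(1) T = -2, R = -4; -2 ≥ -4 (want <)  fails
(2) T = -2, not > 1; antecedent false, conditional vacuously true  holds
(3) Q^2 + P^2 = (-3)^2 + (-7)^2 = 9 + 49 = 58, not 61  fails
(4) P=-7, Q=-3, U=-3; 1 of them equals -7  holds
(5) Q = -3 is not in {0, -2, -7, -6}  fails
(6) T + P = -2 + (-7) = -9; -9 ≥ -12  holds
(7) T - U = -2 - (-3) = 1  holds
(8) R + U = -4 + (-3) = -7, not -8  fails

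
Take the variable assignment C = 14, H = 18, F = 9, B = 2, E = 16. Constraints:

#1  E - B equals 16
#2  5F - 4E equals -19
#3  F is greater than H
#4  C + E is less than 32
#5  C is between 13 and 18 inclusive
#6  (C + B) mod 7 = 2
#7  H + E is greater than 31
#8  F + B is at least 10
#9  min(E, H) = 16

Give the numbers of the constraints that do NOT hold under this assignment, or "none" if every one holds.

Constraints 1, 3 do not hold.

#1 E - B = 16 - 2 = 14, not 16 — fails.
#2 5F - 4E = 5(9) - 4(16) = -19 — holds.
#3 F = 9, H = 18; 9 ≤ 18 (want >) — fails.
#4 C + E = 14 + 16 = 30; 30 < 32 — holds.
#5 C = 14 lies in [13, 18] — holds.
#6 C + B = 16; 16 mod 7 = 2 — holds.
#7 H + E = 18 + 16 = 34; 34 > 31 — holds.
#8 F + B = 9 + 2 = 11; 11 ≥ 10 — holds.
#9 min(16, 18) = 16 — holds.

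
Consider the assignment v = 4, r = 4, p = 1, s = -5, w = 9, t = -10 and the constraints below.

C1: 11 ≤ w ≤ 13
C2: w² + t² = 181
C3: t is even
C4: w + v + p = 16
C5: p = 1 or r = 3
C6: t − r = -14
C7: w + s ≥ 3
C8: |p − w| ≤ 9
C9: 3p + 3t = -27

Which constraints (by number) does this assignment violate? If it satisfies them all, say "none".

C1: w = 9 is outside [11, 13] — violated.
C2: w² + t² = 9² + (-10)² = 81 + 100 = 181 — satisfied.
C3: t = -10 is even — satisfied.
C4: w + v + p = 9 + 4 + 1 = 14, not 16 — violated.
C5: p = 1 = 1 (first disjunct) — satisfied.
C6: t − r = -10 − 4 = -14 — satisfied.
C7: w + s = 9 + (-5) = 4; 4 ≥ 3 — satisfied.
C8: |1 − 9| = 8; 8 ≤ 9 — satisfied.
C9: 3p + 3t = 3(1) + 3(-10) = -27 — satisfied.

Violated: 1, 4.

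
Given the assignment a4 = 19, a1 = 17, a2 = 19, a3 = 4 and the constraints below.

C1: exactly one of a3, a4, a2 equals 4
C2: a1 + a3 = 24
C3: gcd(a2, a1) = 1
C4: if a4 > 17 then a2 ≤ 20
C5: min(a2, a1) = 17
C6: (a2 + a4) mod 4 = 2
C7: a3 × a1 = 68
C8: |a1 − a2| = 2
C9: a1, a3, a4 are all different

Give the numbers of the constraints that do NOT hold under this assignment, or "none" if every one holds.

The assignment fails constraint 2.

C1: a3=4, a4=19, a2=19; 1 of them equals 4 — holds.
C2: a1 + a3 = 17 + 4 = 21, not 24 — fails.
C3: gcd(19, 17) = 1 — holds.
C4: a4 = 19 > 17, so we need a2 ≤ 20; a2 = 19 ≤ 20 — holds.
C5: min(19, 17) = 17 — holds.
C6: a2 + a4 = 38; 38 mod 4 = 2 — holds.
C7: a3 × a1 = 4 × 17 = 68 — holds.
C8: |17 − 19| = 2 — holds.
C9: values 17, 4, 19 are pairwise distinct — holds.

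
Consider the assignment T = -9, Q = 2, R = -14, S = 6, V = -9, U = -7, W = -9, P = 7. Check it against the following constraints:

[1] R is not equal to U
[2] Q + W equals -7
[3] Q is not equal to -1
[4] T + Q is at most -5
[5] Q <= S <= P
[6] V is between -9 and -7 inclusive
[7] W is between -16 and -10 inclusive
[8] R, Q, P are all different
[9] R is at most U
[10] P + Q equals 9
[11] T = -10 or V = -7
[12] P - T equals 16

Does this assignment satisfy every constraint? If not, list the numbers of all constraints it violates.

Constraints 7, 11 do not hold.

[1] R = -14, U = -7; distinct — holds.
[2] Q + W = 2 + (-9) = -7 — holds.
[3] Q = 2, and 2 ≠ -1 — holds.
[4] T + Q = -9 + 2 = -7; -7 ≤ -5 — holds.
[5] values 2 <= 6 <= 7 — holds.
[6] V = -9 lies in [-9, -7] — holds.
[7] W = -9 is outside [-16, -10] — does not hold.
[8] values -14, 2, 7 are pairwise distinct — holds.
[9] R = -14, U = -7; -14 ≤ -7 — holds.
[10] P + Q = 7 + 2 = 9 — holds.
[11] T = -9 ≠ -10 and V = -9 ≠ -7; both disjuncts false — does not hold.
[12] P - T = 7 - (-9) = 16 — holds.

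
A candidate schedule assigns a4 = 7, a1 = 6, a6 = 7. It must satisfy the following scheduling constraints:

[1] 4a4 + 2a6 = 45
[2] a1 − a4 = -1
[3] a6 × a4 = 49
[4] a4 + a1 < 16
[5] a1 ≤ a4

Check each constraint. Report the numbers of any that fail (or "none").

The assignment fails constraint 1.

[1] 4a4 + 2a6 = 4(7) + 2(7) = 42, not 45 — does not hold.
[2] a1 − a4 = 6 − 7 = -1 — holds.
[3] a6 × a4 = 7 × 7 = 49 — holds.
[4] a4 + a1 = 7 + 6 = 13; 13 < 16 — holds.
[5] a1 = 6, a4 = 7; 6 ≤ 7 — holds.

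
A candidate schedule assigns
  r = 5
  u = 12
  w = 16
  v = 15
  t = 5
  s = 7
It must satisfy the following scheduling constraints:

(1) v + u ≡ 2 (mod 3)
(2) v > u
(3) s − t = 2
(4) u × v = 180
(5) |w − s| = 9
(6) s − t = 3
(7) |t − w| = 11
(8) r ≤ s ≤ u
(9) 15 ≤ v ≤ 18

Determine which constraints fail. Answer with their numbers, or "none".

Constraints 1 and 6 are violated.

(1) v + u = 27; 27 mod 3 = 0, not 2  ✘
(2) v = 15, u = 12; 15 > 12  ✔
(3) s − t = 7 − 5 = 2  ✔
(4) u × v = 12 × 15 = 180  ✔
(5) |16 − 7| = 9  ✔
(6) s − t = 7 − 5 = 2, not 3  ✘
(7) |5 − 16| = 11  ✔
(8) values 5 ≤ 7 ≤ 12  ✔
(9) v = 15 lies in [15, 18]  ✔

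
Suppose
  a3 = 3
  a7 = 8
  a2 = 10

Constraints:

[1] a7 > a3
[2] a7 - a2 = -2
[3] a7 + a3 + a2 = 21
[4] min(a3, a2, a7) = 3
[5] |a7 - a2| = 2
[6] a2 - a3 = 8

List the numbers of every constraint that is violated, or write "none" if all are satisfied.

The assignment fails constraint 6.

[1] a7 = 8, a3 = 3; 8 > 3 — holds.
[2] a7 - a2 = 8 - 10 = -2 — holds.
[3] a7 + a3 + a2 = 8 + 3 + 10 = 21 — holds.
[4] min(3, 10, 8) = 3 — holds.
[5] |8 - 10| = 2 — holds.
[6] a2 - a3 = 10 - 3 = 7, not 8 — fails.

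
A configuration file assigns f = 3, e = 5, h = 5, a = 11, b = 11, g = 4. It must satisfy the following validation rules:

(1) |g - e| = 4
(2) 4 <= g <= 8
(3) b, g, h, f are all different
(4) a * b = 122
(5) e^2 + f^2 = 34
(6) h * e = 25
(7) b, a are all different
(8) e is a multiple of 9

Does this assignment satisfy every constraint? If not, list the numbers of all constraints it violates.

(1) |4 - 5| = 1, not 4 — violated.
(2) g = 4 lies in [4, 8] — satisfied.
(3) values 11, 4, 5, 3 are pairwise distinct — satisfied.
(4) a * b = 11 * 11 = 121, not 122 — violated.
(5) e^2 + f^2 = 5^2 + 3^2 = 25 + 9 = 34 — satisfied.
(6) h * e = 5 * 5 = 25 — satisfied.
(7) b = a = 11, not all different — violated.
(8) 5 = 9*0 + 5, so 9 does not divide 5 — violated.

Violated: 1, 4, 7, 8.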